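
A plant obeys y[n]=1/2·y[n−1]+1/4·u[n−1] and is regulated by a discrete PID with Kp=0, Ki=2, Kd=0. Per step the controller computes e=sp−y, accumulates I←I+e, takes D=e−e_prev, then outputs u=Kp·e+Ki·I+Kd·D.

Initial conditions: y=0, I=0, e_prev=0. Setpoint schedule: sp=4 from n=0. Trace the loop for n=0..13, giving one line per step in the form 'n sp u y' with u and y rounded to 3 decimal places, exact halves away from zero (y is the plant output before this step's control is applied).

(exact arithmetic carried between steps; '≈' marks a value shown rounded to 6 d.p. or computed from one; I and e_prev carry over from the previous line; the table rounds u and y to 3 d.p., halves away from zero)
n=0: y=0, sp=4, e=sp−y=4; I=4, D=e−e_prev=4; u=0·4+2·4+0·4=8; next y=1/2·0+1/4·8=2
n=1: y=2, sp=4, e=sp−y=2; I=6, D=e−e_prev=-2; u=0·2+2·6+0·(-2)=12; next y=1/2·2+1/4·12=4
n=2: y=4, sp=4, e=sp−y=0; I=6, D=e−e_prev=-2; u=0·0+2·6+0·(-2)=12; next y=1/2·4+1/4·12=5
n=3: y=5, sp=4, e=sp−y=-1; I=5, D=e−e_prev=-1; u=0·(-1)+2·5+0·(-1)=10; next y=1/2·5+1/4·10=5
n=4: y=5, sp=4, e=sp−y=-1; I=4, D=e−e_prev=0; u=0·(-1)+2·4+0·0=8; next y=1/2·5+1/4·8=4.5
n=5: y=4.5, sp=4, e=sp−y=-0.5; I=3.5, D=e−e_prev=0.5; u=0·(-0.5)+2·3.5+0·0.5=7; next y=1/2·4.5+1/4·7=4
n=6: y=4, sp=4, e=sp−y=0; I=3.5, D=e−e_prev=0.5; u=0·0+2·3.5+0·0.5=7; next y=1/2·4+1/4·7=3.75
n=7: y=3.75, sp=4, e=sp−y=0.25; I=3.75, D=e−e_prev=0.25; u=0·0.25+2·3.75+0·0.25=7.5; next y=1/2·3.75+1/4·7.5=3.75
n=8: y=3.75, sp=4, e=sp−y=0.25; I=4, D=e−e_prev=0; u=0·0.25+2·4+0·0=8; next y=1/2·3.75+1/4·8=3.875
n=9: y=3.875, sp=4, e=sp−y=0.125; I=4.125, D=e−e_prev=-0.125; u=0·0.125+2·4.125+0·(-0.125)=8.25; next y=1/2·3.875+1/4·8.25=4
n=10: y=4, sp=4, e=sp−y=0; I=4.125, D=e−e_prev=-0.125; u=0·0+2·4.125+0·(-0.125)=8.25; next y=1/2·4+1/4·8.25=4.0625
n=11: y=4.0625, sp=4, e=sp−y=-0.0625; I=4.0625, D=e−e_prev=-0.0625; u=0·(-0.0625)+2·4.0625+0·(-0.0625)=8.125; next y=1/2·4.0625+1/4·8.125=4.0625
n=12: y=4.0625, sp=4, e=sp−y=-0.0625; I=4, D=e−e_prev=0; u=0·(-0.0625)+2·4+0·0=8; next y=1/2·4.0625+1/4·8=4.03125
n=13: y=4.03125, sp=4, e=sp−y=-0.03125; I=3.96875, D=e−e_prev=0.03125; u=0·(-0.03125)+2·3.96875+0·0.03125=7.9375; next y=1/2·4.03125+1/4·7.9375=4

0 4 8.000 0.000
1 4 12.000 2.000
2 4 12.000 4.000
3 4 10.000 5.000
4 4 8.000 5.000
5 4 7.000 4.500
6 4 7.000 4.000
7 4 7.500 3.750
8 4 8.000 3.750
9 4 8.250 3.875
10 4 8.250 4.000
11 4 8.125 4.063
12 4 8.000 4.063
13 4 7.938 4.031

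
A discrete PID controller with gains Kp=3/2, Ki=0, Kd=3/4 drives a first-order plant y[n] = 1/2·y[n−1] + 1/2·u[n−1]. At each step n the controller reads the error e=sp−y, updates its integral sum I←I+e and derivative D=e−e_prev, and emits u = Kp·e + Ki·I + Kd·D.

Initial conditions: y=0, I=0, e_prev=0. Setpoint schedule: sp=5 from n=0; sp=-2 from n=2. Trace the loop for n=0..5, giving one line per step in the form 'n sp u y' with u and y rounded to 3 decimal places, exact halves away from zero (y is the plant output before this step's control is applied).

0 5 11.250 0.000
1 5 -5.156 5.625
2 -2 -4.559 0.234
3 -2 2.041 -2.162
4 -2 -4.485 -0.061
5 -2 2.068 -2.273

(exact arithmetic carried between steps; '≈' marks a value shown rounded to 6 d.p. or computed from one; I and e_prev carry over from the previous line; the table rounds u and y to 3 d.p., halves away from zero)
n=0: y=0, sp=5, e=sp−y=5; I=5, D=e−e_prev=5; u=3/2·5+0·5+3/4·5=11.25; next y=1/2·0+1/2·11.25=5.625
n=1: y=5.625, sp=5, e=sp−y=-0.625; I=4.375, D=e−e_prev=-5.625; u=3/2·(-0.625)+0·4.375+3/4·(-5.625)=-5.15625; next y=1/2·5.625+1/2·(-5.15625)=0.234375
n=2: y=0.234375, sp=-2, e=sp−y=-2.234375; I=2.140625, D=e−e_prev=-1.609375; u=3/2·(-2.234375)+0·2.140625+3/4·(-1.609375)≈-4.558594; next y=1/2·0.234375+1/2·(-4.558594)≈-2.162109
n=3: y≈-2.162109, sp=-2, e=sp−y≈0.162109; I≈2.302734, D=e−e_prev≈2.396484; u=3/2·0.162109+0·2.302734+3/4·2.396484≈2.040527; next y=1/2·(-2.162109)+1/2·2.040527≈-0.060791
n=4: y≈-0.060791, sp=-2, e=sp−y≈-1.939209; I≈0.363525, D=e−e_prev≈-2.101318; u=3/2·(-1.939209)+0·0.363525+3/4·(-2.101318)≈-4.484802; next y=1/2·(-0.060791)+1/2·(-4.484802)≈-2.272797
n=5: y≈-2.272797, sp=-2, e=sp−y≈0.272797; I≈0.636322, D=e−e_prev≈2.212006; u=3/2·0.272797+0·0.636322+3/4·2.212006≈2.068199; next y=1/2·(-2.272797)+1/2·2.068199≈-0.102299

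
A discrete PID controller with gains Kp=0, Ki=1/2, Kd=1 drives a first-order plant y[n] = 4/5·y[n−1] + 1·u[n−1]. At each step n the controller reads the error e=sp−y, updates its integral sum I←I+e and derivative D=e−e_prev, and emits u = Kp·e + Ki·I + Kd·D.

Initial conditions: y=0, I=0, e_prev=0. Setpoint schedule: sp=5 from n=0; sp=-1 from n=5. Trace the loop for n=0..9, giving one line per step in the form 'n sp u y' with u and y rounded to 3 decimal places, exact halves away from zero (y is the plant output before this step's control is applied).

0 5 7.500 0.000
1 5 -6.250 7.500
2 5 11.625 -0.250
3 5 -11.013 11.425
4 5 17.396 -1.873
5 -1 -28.121 15.898
6 -1 34.152 -15.403
7 -1 -45.796 21.830
8 -1 55.264 -28.332
9 -1 -72.628 32.598

(exact arithmetic carried between steps; '≈' marks a value shown rounded to 6 d.p. or computed from one; I and e_prev carry over from the previous line; the table rounds u and y to 3 d.p., halves away from zero)
n=0: y=0, sp=5, e=sp−y=5; I=5, D=e−e_prev=5; u=0·5+1/2·5+1·5=7.5; next y=4/5·0+1·7.5=7.5
n=1: y=7.5, sp=5, e=sp−y=-2.5; I=2.5, D=e−e_prev=-7.5; u=0·(-2.5)+1/2·2.5+1·(-7.5)=-6.25; next y=4/5·7.5+1·(-6.25)=-0.25
n=2: y=-0.25, sp=5, e=sp−y=5.25; I=7.75, D=e−e_prev=7.75; u=0·5.25+1/2·7.75+1·7.75=11.625; next y=4/5·(-0.25)+1·11.625=11.425
n=3: y=11.425, sp=5, e=sp−y=-6.425; I=1.325, D=e−e_prev=-11.675; u=0·(-6.425)+1/2·1.325+1·(-11.675)=-11.0125; next y=4/5·11.425+1·(-11.0125)=-1.8725
n=4: y=-1.8725, sp=5, e=sp−y=6.8725; I=8.1975, D=e−e_prev=13.2975; u=0·6.8725+1/2·8.1975+1·13.2975=17.39625; next y=4/5·(-1.8725)+1·17.39625=15.89825
n=5: y=15.89825, sp=-1, e=sp−y=-16.89825; I=-8.70075, D=e−e_prev=-23.77075; u=0·(-16.89825)+1/2·(-8.70075)+1·(-23.77075)=-28.121125; next y=4/5·15.89825+1·(-28.121125)=-15.402525
n=6: y=-15.402525, sp=-1, e=sp−y=14.402525; I=5.701775, D=e−e_prev=31.300775; u=0·14.402525+1/2·5.701775+1·31.300775≈34.151663; next y=4/5·(-15.402525)+1·34.151663≈21.829643
n=7: y≈21.829643, sp=-1, e=sp−y≈-22.829643; I≈-17.127868, D=e−e_prev≈-37.232168; u=0·(-22.829643)+1/2·(-17.127868)+1·(-37.232168)≈-45.796101; next y=4/5·21.829643+1·(-45.796101)≈-28.332387
n=8: y≈-28.332387, sp=-1, e=sp−y≈27.332387; I≈10.204520, D=e−e_prev≈50.162030; u=0·27.332387+1/2·10.204520+1·50.162030≈55.264290; next y=4/5·(-28.332387)+1·55.264290≈32.598380
n=9: y≈32.598380, sp=-1, e=sp−y≈-33.598380; I≈-23.393860, D=e−e_prev≈-60.930767; u=0·(-33.598380)+1/2·(-23.393860)+1·(-60.930767)≈-72.627697; next y=4/5·32.598380+1·(-72.627697)≈-46.548993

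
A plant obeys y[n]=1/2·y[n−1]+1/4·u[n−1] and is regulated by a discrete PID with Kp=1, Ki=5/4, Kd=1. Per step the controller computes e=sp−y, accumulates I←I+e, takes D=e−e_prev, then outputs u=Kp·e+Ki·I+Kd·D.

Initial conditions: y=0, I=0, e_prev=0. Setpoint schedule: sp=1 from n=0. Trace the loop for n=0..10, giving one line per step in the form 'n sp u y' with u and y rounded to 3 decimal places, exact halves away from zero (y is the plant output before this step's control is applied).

(exact arithmetic carried between steps; '≈' marks a value shown rounded to 6 d.p. or computed from one; I and e_prev carry over from the previous line; the table rounds u and y to 3 d.p., halves away from zero)
n=0: y=0, sp=1, e=sp−y=1; I=1, D=e−e_prev=1; u=1·1+5/4·1+1·1=3.25; next y=1/2·0+1/4·3.25=0.8125
n=1: y=0.8125, sp=1, e=sp−y=0.1875; I=1.1875, D=e−e_prev=-0.8125; u=1·0.1875+5/4·1.1875+1·(-0.8125)=0.859375; next y=1/2·0.8125+1/4·0.859375≈0.621094
n=2: y≈0.621094, sp=1, e=sp−y≈0.378906; I≈1.566406, D=e−e_prev≈0.191406; u=1·0.378906+5/4·1.566406+1·0.191406≈2.528320; next y=1/2·0.621094+1/4·2.528320≈0.942627
n=3: y≈0.942627, sp=1, e=sp−y≈0.057373; I≈1.623779, D=e−e_prev≈-0.321533; u=1·0.057373+5/4·1.623779+1·(-0.321533)≈1.765564; next y=1/2·0.942627+1/4·1.765564≈0.912704
n=4: y≈0.912704, sp=1, e=sp−y≈0.087296; I≈1.711075, D=e−e_prev≈0.029922; u=1·0.087296+5/4·1.711075+1·0.029922≈2.256062; next y=1/2·0.912704+1/4·2.256062≈1.020368
n=5: y≈1.020368, sp=1, e=sp−y≈-0.020368; I≈1.690707, D=e−e_prev≈-0.107663; u=1·(-0.020368)+5/4·1.690707+1·(-0.107663)≈1.985353; next y=1/2·1.020368+1/4·1.985353≈1.006522
n=6: y≈1.006522, sp=1, e=sp−y≈-0.006522; I≈1.684185, D=e−e_prev≈0.013846; u=1·(-0.006522)+5/4·1.684185+1·0.013846≈2.112555; next y=1/2·1.006522+1/4·2.112555≈1.031400
n=7: y≈1.031400, sp=1, e=sp−y≈-0.031400; I≈1.652785, D=e−e_prev≈-0.024878; u=1·(-0.031400)+5/4·1.652785+1·(-0.024878)≈2.009704; next y=1/2·1.031400+1/4·2.009704≈1.018126
n=8: y≈1.018126, sp=1, e=sp−y≈-0.018126; I≈1.634659, D=e−e_prev≈0.013274; u=1·(-0.018126)+5/4·1.634659+1·0.013274≈2.038472; next y=1/2·1.018126+1/4·2.038472≈1.018681
n=9: y≈1.018681, sp=1, e=sp−y≈-0.018681; I≈1.615978, D=e−e_prev≈-0.000555; u=1·(-0.018681)+5/4·1.615978+1·(-0.000555)≈2.000737; next y=1/2·1.018681+1/4·2.000737≈1.009525
n=10: y≈1.009525, sp=1, e=sp−y≈-0.009525; I≈1.606454, D=e−e_prev≈0.009156; u=1·(-0.009525)+5/4·1.606454+1·0.009156≈2.007699; next y=1/2·1.009525+1/4·2.007699≈1.006687

0 1 3.250 0.000
1 1 0.859 0.813
2 1 2.528 0.621
3 1 1.766 0.943
4 1 2.256 0.913
5 1 1.985 1.020
6 1 2.113 1.007
7 1 2.010 1.031
8 1 2.038 1.018
9 1 2.001 1.019
10 1 2.008 1.010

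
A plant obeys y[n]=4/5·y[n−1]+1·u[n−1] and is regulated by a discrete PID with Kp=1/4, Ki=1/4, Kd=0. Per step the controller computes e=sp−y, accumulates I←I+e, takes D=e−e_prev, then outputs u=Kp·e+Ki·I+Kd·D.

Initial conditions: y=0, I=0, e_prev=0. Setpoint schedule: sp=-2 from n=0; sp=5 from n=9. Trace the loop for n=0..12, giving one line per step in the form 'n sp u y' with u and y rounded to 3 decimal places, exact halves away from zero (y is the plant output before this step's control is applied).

(exact arithmetic carried between steps; '≈' marks a value shown rounded to 6 d.p. or computed from one; I and e_prev carry over from the previous line; the table rounds u and y to 3 d.p., halves away from zero)
n=0: y=0, sp=-2, e=sp−y=-2; I=-2, D=e−e_prev=-2; u=1/4·(-2)+1/4·(-2)+0·(-2)=-1; next y=4/5·0+1·(-1)=-1
n=1: y=-1, sp=-2, e=sp−y=-1; I=-3, D=e−e_prev=1; u=1/4·(-1)+1/4·(-3)+0·1=-1; next y=4/5·(-1)+1·(-1)=-1.8
n=2: y=-1.8, sp=-2, e=sp−y=-0.2; I=-3.2, D=e−e_prev=0.8; u=1/4·(-0.2)+1/4·(-3.2)+0·0.8=-0.85; next y=4/5·(-1.8)+1·(-0.85)=-2.29
n=3: y=-2.29, sp=-2, e=sp−y=0.29; I=-2.91, D=e−e_prev=0.49; u=1/4·0.29+1/4·(-2.91)+0·0.49=-0.655; next y=4/5·(-2.29)+1·(-0.655)=-2.487
n=4: y=-2.487, sp=-2, e=sp−y=0.487; I=-2.423, D=e−e_prev=0.197; u=1/4·0.487+1/4·(-2.423)+0·0.197=-0.484; next y=4/5·(-2.487)+1·(-0.484)=-2.4736
n=5: y=-2.4736, sp=-2, e=sp−y=0.4736; I=-1.9494, D=e−e_prev=-0.0134; u=1/4·0.4736+1/4·(-1.9494)+0·(-0.0134)=-0.36895; next y=4/5·(-2.4736)+1·(-0.36895)=-2.34783
n=6: y=-2.34783, sp=-2, e=sp−y=0.34783; I=-1.60157, D=e−e_prev=-0.12577; u=1/4·0.34783+1/4·(-1.60157)+0·(-0.12577)=-0.313435; next y=4/5·(-2.34783)+1·(-0.313435)=-2.191699
n=7: y=-2.191699, sp=-2, e=sp−y=0.191699; I=-1.409871, D=e−e_prev=-0.156131; u=1/4·0.191699+1/4·(-1.409871)+0·(-0.156131)=-0.304543; next y=4/5·(-2.191699)+1·(-0.304543)≈-2.057902
n=8: y≈-2.057902, sp=-2, e=sp−y≈0.057902; I≈-1.351969, D=e−e_prev≈-0.133797; u=1/4·0.057902+1/4·(-1.351969)+0·(-0.133797)≈-0.323517; next y=4/5·(-2.057902)+1·(-0.323517)≈-1.969838
n=9: y≈-1.969838, sp=5, e=sp−y≈6.969838; I≈5.617870, D=e−e_prev≈6.911936; u=1/4·6.969838+1/4·5.617870+0·6.911936≈3.146927; next y=4/5·(-1.969838)+1·3.146927≈1.571056
n=10: y≈1.571056, sp=5, e=sp−y≈3.428944; I≈9.046813, D=e−e_prev≈-3.540895; u=1/4·3.428944+1/4·9.046813+0·(-3.540895)≈3.118939; next y=4/5·1.571056+1·3.118939≈4.375784
n=11: y≈4.375784, sp=5, e=sp−y≈0.624216; I≈9.671029, D=e−e_prev≈-2.804728; u=1/4·0.624216+1/4·9.671029+0·(-2.804728)≈2.573811; next y=4/5·4.375784+1·2.573811≈6.074439
n=12: y≈6.074439, sp=5, e=sp−y≈-1.074439; I≈8.596590, D=e−e_prev≈-1.698654; u=1/4·(-1.074439)+1/4·8.596590+0·(-1.698654)≈1.880538; next y=4/5·6.074439+1·1.880538≈6.740089

0 -2 -1.000 0.000
1 -2 -1.000 -1.000
2 -2 -0.850 -1.800
3 -2 -0.655 -2.290
4 -2 -0.484 -2.487
5 -2 -0.369 -2.474
6 -2 -0.313 -2.348
7 -2 -0.305 -2.192
8 -2 -0.324 -2.058
9 5 3.147 -1.970
10 5 3.119 1.571
11 5 2.574 4.376
12 5 1.881 6.074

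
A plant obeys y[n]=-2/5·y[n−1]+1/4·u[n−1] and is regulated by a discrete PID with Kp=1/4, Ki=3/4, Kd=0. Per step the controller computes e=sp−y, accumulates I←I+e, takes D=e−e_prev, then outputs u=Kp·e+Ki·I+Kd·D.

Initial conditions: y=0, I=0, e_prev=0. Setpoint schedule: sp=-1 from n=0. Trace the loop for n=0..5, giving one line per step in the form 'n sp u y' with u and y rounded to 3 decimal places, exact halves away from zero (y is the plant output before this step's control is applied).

0 -1 -1.000 0.000
1 -1 -1.500 -0.250
2 -1 -2.038 -0.275
3 -1 -2.457 -0.399
4 -1 -2.852 -0.454
5 -1 -3.185 -0.531

(exact arithmetic carried between steps; '≈' marks a value shown rounded to 6 d.p. or computed from one; I and e_prev carry over from the previous line; the table rounds u and y to 3 d.p., halves away from zero)
n=0: y=0, sp=-1, e=sp−y=-1; I=-1, D=e−e_prev=-1; u=1/4·(-1)+3/4·(-1)+0·(-1)=-1; next y=-2/5·0+1/4·(-1)=-0.25
n=1: y=-0.25, sp=-1, e=sp−y=-0.75; I=-1.75, D=e−e_prev=0.25; u=1/4·(-0.75)+3/4·(-1.75)+0·0.25=-1.5; next y=-2/5·(-0.25)+1/4·(-1.5)=-0.275
n=2: y=-0.275, sp=-1, e=sp−y=-0.725; I=-2.475, D=e−e_prev=0.025; u=1/4·(-0.725)+3/4·(-2.475)+0·0.025=-2.0375; next y=-2/5·(-0.275)+1/4·(-2.0375)=-0.399375
n=3: y=-0.399375, sp=-1, e=sp−y=-0.600625; I=-3.075625, D=e−e_prev=0.124375; u=1/4·(-0.600625)+3/4·(-3.075625)+0·0.124375=-2.456875; next y=-2/5·(-0.399375)+1/4·(-2.456875)≈-0.454469
n=4: y≈-0.454469, sp=-1, e=sp−y≈-0.545531; I≈-3.621156, D=e−e_prev≈0.055094; u=1/4·(-0.545531)+3/4·(-3.621156)+0·0.055094≈-2.85225; next y=-2/5·(-0.454469)+1/4·(-2.85225)≈-0.531275
n=5: y=-0.531275, sp=-1, e=sp−y=-0.468725; I≈-4.089881, D=e−e_prev≈0.076806; u=1/4·(-0.468725)+3/4·(-4.089881)+0·0.076806≈-3.184592; next y=-2/5·(-0.531275)+1/4·(-3.184592)≈-0.583638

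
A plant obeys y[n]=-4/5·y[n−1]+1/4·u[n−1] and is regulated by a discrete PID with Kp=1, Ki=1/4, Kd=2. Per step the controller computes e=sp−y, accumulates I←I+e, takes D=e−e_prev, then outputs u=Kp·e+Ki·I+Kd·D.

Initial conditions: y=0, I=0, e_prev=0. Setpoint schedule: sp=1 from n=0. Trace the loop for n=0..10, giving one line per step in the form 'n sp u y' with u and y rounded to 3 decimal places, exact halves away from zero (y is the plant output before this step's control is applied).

(exact arithmetic carried between steps; '≈' marks a value shown rounded to 6 d.p. or computed from one; I and e_prev carry over from the previous line; the table rounds u and y to 3 d.p., halves away from zero)
n=0: y=0, sp=1, e=sp−y=1; I=1, D=e−e_prev=1; u=1·1+1/4·1+2·1=3.25; next y=-4/5·0+1/4·3.25=0.8125
n=1: y=0.8125, sp=1, e=sp−y=0.1875; I=1.1875, D=e−e_prev=-0.8125; u=1·0.1875+1/4·1.1875+2·(-0.8125)=-1.140625; next y=-4/5·0.8125+1/4·(-1.140625)≈-0.935156
n=2: y≈-0.935156, sp=1, e=sp−y≈1.935156; I≈3.122656, D=e−e_prev≈1.747656; u=1·1.935156+1/4·3.122656+2·1.747656≈6.211133; next y=-4/5·(-0.935156)+1/4·6.211133≈2.300908
n=3: y≈2.300908, sp=1, e=sp−y≈-1.300908; I≈1.821748, D=e−e_prev≈-3.236064; u=1·(-1.300908)+1/4·1.821748+2·(-3.236064)≈-7.317600; next y=-4/5·2.300908+1/4·(-7.317600)≈-3.670127
n=4: y≈-3.670127, sp=1, e=sp−y≈4.670127; I≈6.491875, D=e−e_prev≈5.971035; u=1·4.670127+1/4·6.491875+2·5.971035≈18.235165; next y=-4/5·(-3.670127)+1/4·18.235165≈7.494892
n=5: y≈7.494892, sp=1, e=sp−y≈-6.494892; I≈-0.003018, D=e−e_prev≈-11.165019; u=1·(-6.494892)+1/4·(-0.003018)+2·(-11.165019)≈-28.825685; next y=-4/5·7.494892+1/4·(-28.825685)≈-13.202335
n=6: y≈-13.202335, sp=1, e=sp−y≈14.202335; I≈14.199317, D=e−e_prev≈20.697228; u=1·14.202335+1/4·14.199317+2·20.697228≈59.146620; next y=-4/5·(-13.202335)+1/4·59.146620≈25.348523
n=7: y≈25.348523, sp=1, e=sp−y≈-24.348523; I≈-10.149206, D=e−e_prev≈-38.550858; u=1·(-24.348523)+1/4·(-10.149206)+2·(-38.550858)≈-103.987542; next y=-4/5·25.348523+1/4·(-103.987542)≈-46.275704
n=8: y≈-46.275704, sp=1, e=sp−y≈47.275704; I≈37.126498, D=e−e_prev≈71.624227; u=1·47.275704+1/4·37.126498+2·71.624227≈199.805783; next y=-4/5·(-46.275704)+1/4·199.805783≈86.972009
n=9: y≈86.972009, sp=1, e=sp−y≈-85.972009; I≈-48.845511, D=e−e_prev≈-133.247713; u=1·(-85.972009)+1/4·(-48.845511)+2·(-133.247713)≈-364.678812; next y=-4/5·86.972009+1/4·(-364.678812)≈-160.747310
n=10: y≈-160.747310, sp=1, e=sp−y≈161.747310; I≈112.901799, D=e−e_prev≈247.719319; u=1·161.747310+1/4·112.901799+2·247.719319≈685.411398; next y=-4/5·(-160.747310)+1/4·685.411398≈299.950698

0 1 3.250 0.000
1 1 -1.141 0.813
2 1 6.211 -0.935
3 1 -7.318 2.301
4 1 18.235 -3.670
5 1 -28.826 7.495
6 1 59.147 -13.202
7 1 -103.988 25.349
8 1 199.806 -46.276
9 1 -364.679 86.972
10 1 685.411 -160.747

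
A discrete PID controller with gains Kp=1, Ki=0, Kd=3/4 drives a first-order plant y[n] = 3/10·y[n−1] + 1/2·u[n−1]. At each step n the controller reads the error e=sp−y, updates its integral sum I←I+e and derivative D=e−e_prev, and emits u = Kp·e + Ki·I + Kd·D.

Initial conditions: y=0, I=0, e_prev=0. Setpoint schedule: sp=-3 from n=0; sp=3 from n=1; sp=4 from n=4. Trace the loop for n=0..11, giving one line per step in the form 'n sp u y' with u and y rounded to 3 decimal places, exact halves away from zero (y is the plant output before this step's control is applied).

(exact arithmetic carried between steps; '≈' marks a value shown rounded to 6 d.p. or computed from one; I and e_prev carry over from the previous line; the table rounds u and y to 3 d.p., halves away from zero)
n=0: y=0, sp=-3, e=sp−y=-3; I=-3, D=e−e_prev=-3; u=1·(-3)+0·(-3)+3/4·(-3)=-5.25; next y=3/10·0+1/2·(-5.25)=-2.625
n=1: y=-2.625, sp=3, e=sp−y=5.625; I=2.625, D=e−e_prev=8.625; u=1·5.625+0·2.625+3/4·8.625=12.09375; next y=3/10·(-2.625)+1/2·12.09375=5.259375
n=2: y=5.259375, sp=3, e=sp−y=-2.259375; I=0.365625, D=e−e_prev=-7.884375; u=1·(-2.259375)+0·0.365625+3/4·(-7.884375)≈-8.172656; next y=3/10·5.259375+1/2·(-8.172656)≈-2.508516
n=3: y≈-2.508516, sp=3, e=sp−y≈5.508516; I≈5.874141, D=e−e_prev≈7.767891; u=1·5.508516+0·5.874141+3/4·7.767891≈11.334434; next y=3/10·(-2.508516)+1/2·11.334434≈4.914662
n=4: y≈4.914662, sp=4, e=sp−y≈-0.914662; I≈4.959479, D=e−e_prev≈-6.423178; u=1·(-0.914662)+0·4.959479+3/4·(-6.423178)≈-5.732045; next y=3/10·4.914662+1/2·(-5.732045)≈-1.391624
n=5: y≈-1.391624, sp=4, e=sp−y≈5.391624; I≈10.351103, D=e−e_prev≈6.306286; u=1·5.391624+0·10.351103+3/4·6.306286≈10.121339; next y=3/10·(-1.391624)+1/2·10.121339≈4.643182
n=6: y≈4.643182, sp=4, e=sp−y≈-0.643182; I≈9.707920, D=e−e_prev≈-6.034806; u=1·(-0.643182)+0·9.707920+3/4·(-6.034806)≈-5.169287; next y=3/10·4.643182+1/2·(-5.169287)≈-1.191689
n=7: y≈-1.191689, sp=4, e=sp−y≈5.191689; I≈14.899609, D=e−e_prev≈5.834871; u=1·5.191689+0·14.899609+3/4·5.834871≈9.567842; next y=3/10·(-1.191689)+1/2·9.567842≈4.426414
n=8: y≈4.426414, sp=4, e=sp−y≈-0.426414; I≈14.473195, D=e−e_prev≈-5.618103; u=1·(-0.426414)+0·14.473195+3/4·(-5.618103)≈-4.639992; next y=3/10·4.426414+1/2·(-4.639992)≈-0.992072
n=9: y≈-0.992072, sp=4, e=sp−y≈4.992072; I≈19.465266, D=e−e_prev≈5.418486; u=1·4.992072+0·19.465266+3/4·5.418486≈9.055936; next y=3/10·(-0.992072)+1/2·9.055936≈4.230347
n=10: y≈4.230347, sp=4, e=sp−y≈-0.230347; I≈19.234920, D=e−e_prev≈-5.222418; u=1·(-0.230347)+0·19.234920+3/4·(-5.222418)≈-4.147160; next y=3/10·4.230347+1/2·(-4.147160)≈-0.804476
n=11: y≈-0.804476, sp=4, e=sp−y≈4.804476; I≈24.039396, D=e−e_prev≈5.034823; u=1·4.804476+0·24.039396+3/4·5.034823≈8.580593; next y=3/10·(-0.804476)+1/2·8.580593≈4.048954

0 -3 -5.250 0.000
1 3 12.094 -2.625
2 3 -8.173 5.259
3 3 11.334 -2.509
4 4 -5.732 4.915
5 4 10.121 -1.392
6 4 -5.169 4.643
7 4 9.568 -1.192
8 4 -4.640 4.426
9 4 9.056 -0.992
10 4 -4.147 4.230
11 4 8.581 -0.804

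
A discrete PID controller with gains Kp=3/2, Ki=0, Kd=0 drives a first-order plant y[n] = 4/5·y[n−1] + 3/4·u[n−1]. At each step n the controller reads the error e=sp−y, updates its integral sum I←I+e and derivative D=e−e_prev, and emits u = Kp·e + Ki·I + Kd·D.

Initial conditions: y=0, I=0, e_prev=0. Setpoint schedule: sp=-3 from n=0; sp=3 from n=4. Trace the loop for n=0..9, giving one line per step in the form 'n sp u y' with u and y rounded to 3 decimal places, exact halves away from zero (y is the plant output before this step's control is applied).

(exact arithmetic carried between steps; '≈' marks a value shown rounded to 6 d.p. or computed from one; I and e_prev carry over from the previous line; the table rounds u and y to 3 d.p., halves away from zero)
n=0: y=0, sp=-3, e=sp−y=-3; I=-3, D=e−e_prev=-3; u=3/2·(-3)+0·(-3)+0·(-3)=-4.5; next y=4/5·0+3/4·(-4.5)=-3.375
n=1: y=-3.375, sp=-3, e=sp−y=0.375; I=-2.625, D=e−e_prev=3.375; u=3/2·0.375+0·(-2.625)+0·3.375=0.5625; next y=4/5·(-3.375)+3/4·0.5625=-2.278125
n=2: y=-2.278125, sp=-3, e=sp−y=-0.721875; I=-3.346875, D=e−e_prev=-1.096875; u=3/2·(-0.721875)+0·(-3.346875)+0·(-1.096875)≈-1.082813; next y=4/5·(-2.278125)+3/4·(-1.082813)≈-2.634609
n=3: y≈-2.634609, sp=-3, e=sp−y≈-0.365391; I≈-3.712266, D=e−e_prev≈0.356484; u=3/2·(-0.365391)+0·(-3.712266)+0·0.356484≈-0.548086; next y=4/5·(-2.634609)+3/4·(-0.548086)≈-2.518752
n=4: y≈-2.518752, sp=3, e=sp−y≈5.518752; I≈1.806486, D=e−e_prev≈5.884143; u=3/2·5.518752+0·1.806486+0·5.884143≈8.278128; next y=4/5·(-2.518752)+3/4·8.278128≈4.193594
n=5: y≈4.193594, sp=3, e=sp−y≈-1.193594; I≈0.612892, D=e−e_prev≈-6.712346; u=3/2·(-1.193594)+0·0.612892+0·(-6.712346)≈-1.790392; next y=4/5·4.193594+3/4·(-1.790392)≈2.012082
n=6: y≈2.012082, sp=3, e=sp−y≈0.987918; I≈1.600810, D=e−e_prev≈2.181513; u=3/2·0.987918+0·1.600810+0·2.181513≈1.481877; next y=4/5·2.012082+3/4·1.481877≈2.721073
n=7: y≈2.721073, sp=3, e=sp−y≈0.278927; I≈1.879737, D=e−e_prev≈-0.708992; u=3/2·0.278927+0·1.879737+0·(-0.708992)≈0.418390; next y=4/5·2.721073+3/4·0.418390≈2.490651
n=8: y≈2.490651, sp=3, e=sp−y≈0.509349; I≈2.389086, D=e−e_prev≈0.230422; u=3/2·0.509349+0·2.389086+0·0.230422≈0.764023; next y=4/5·2.490651+3/4·0.764023≈2.565538
n=9: y≈2.565538, sp=3, e=sp−y≈0.434462; I≈2.823547, D=e−e_prev≈-0.074887; u=3/2·0.434462+0·2.823547+0·(-0.074887)≈0.651692; next y=4/5·2.565538+3/4·0.651692≈2.541200

0 -3 -4.500 0.000
1 -3 0.563 -3.375
2 -3 -1.083 -2.278
3 -3 -0.548 -2.635
4 3 8.278 -2.519
5 3 -1.790 4.194
6 3 1.482 2.012
7 3 0.418 2.721
8 3 0.764 2.491
9 3 0.652 2.566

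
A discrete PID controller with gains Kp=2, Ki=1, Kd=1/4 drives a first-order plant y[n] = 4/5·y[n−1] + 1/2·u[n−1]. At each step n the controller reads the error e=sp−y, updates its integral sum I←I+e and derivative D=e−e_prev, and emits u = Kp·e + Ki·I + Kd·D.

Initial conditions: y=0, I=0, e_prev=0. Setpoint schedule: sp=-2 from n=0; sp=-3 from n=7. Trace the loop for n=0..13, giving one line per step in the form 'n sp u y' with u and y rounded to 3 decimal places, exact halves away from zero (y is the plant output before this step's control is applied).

0 -2 -6.500 0.000
1 -2 2.563 -3.250
2 -2 -3.277 -1.319
3 -2 0.992 -2.693
4 -2 -2.021 -1.659
5 -2 0.102 -2.337
6 -2 -1.416 -1.819
7 -3 -3.599 -2.163
8 -3 0.170 -3.530
9 -3 -2.213 -2.739
10 -3 -0.461 -3.297
11 -3 -1.698 -2.868
12 -3 -0.828 -3.143
13 -3 -1.451 -2.929

(exact arithmetic carried between steps; '≈' marks a value shown rounded to 6 d.p. or computed from one; I and e_prev carry over from the previous line; the table rounds u and y to 3 d.p., halves away from zero)
n=0: y=0, sp=-2, e=sp−y=-2; I=-2, D=e−e_prev=-2; u=2·(-2)+1·(-2)+1/4·(-2)=-6.5; next y=4/5·0+1/2·(-6.5)=-3.25
n=1: y=-3.25, sp=-2, e=sp−y=1.25; I=-0.75, D=e−e_prev=3.25; u=2·1.25+1·(-0.75)+1/4·3.25=2.5625; next y=4/5·(-3.25)+1/2·2.5625=-1.31875
n=2: y=-1.31875, sp=-2, e=sp−y=-0.68125; I=-1.43125, D=e−e_prev=-1.93125; u=2·(-0.68125)+1·(-1.43125)+1/4·(-1.93125)≈-3.276563; next y=4/5·(-1.31875)+1/2·(-3.276563)≈-2.693281
n=3: y≈-2.693281, sp=-2, e=sp−y≈0.693281; I≈-0.737969, D=e−e_prev≈1.374531; u=2·0.693281+1·(-0.737969)+1/4·1.374531≈0.992227; next y=4/5·(-2.693281)+1/2·0.992227≈-1.658512
n=4: y≈-1.658512, sp=-2, e=sp−y≈-0.341488; I≈-1.079457, D=e−e_prev≈-1.034770; u=2·(-0.341488)+1·(-1.079457)+1/4·(-1.034770)≈-2.021126; next y=4/5·(-1.658512)+1/2·(-2.021126)≈-2.337372
n=5: y≈-2.337372, sp=-2, e=sp−y≈0.337372; I≈-0.742085, D=e−e_prev≈0.678861; u=2·0.337372+1·(-0.742085)+1/4·0.678861≈0.102375; next y=4/5·(-2.337372)+1/2·0.102375≈-1.818710
n=6: y≈-1.818710, sp=-2, e=sp−y≈-0.181290; I≈-0.923374, D=e−e_prev≈-0.518662; u=2·(-0.181290)+1·(-0.923374)+1/4·(-0.518662)≈-1.415619; next y=4/5·(-1.818710)+1/2·(-1.415619)≈-2.162778
n=7: y≈-2.162778, sp=-3, e=sp−y≈-0.837222; I≈-1.760596, D=e−e_prev≈-0.655932; u=2·(-0.837222)+1·(-1.760596)+1/4·(-0.655932)≈-3.599024; next y=4/5·(-2.162778)+1/2·(-3.599024)≈-3.529734
n=8: y≈-3.529734, sp=-3, e=sp−y≈0.529734; I≈-1.230862, D=e−e_prev≈1.366956; u=2·0.529734+1·(-1.230862)+1/4·1.366956≈0.170345; next y=4/5·(-3.529734)+1/2·0.170345≈-2.738615
n=9: y≈-2.738615, sp=-3, e=sp−y≈-0.261385; I≈-1.492248, D=e−e_prev≈-0.791119; u=2·(-0.261385)+1·(-1.492248)+1/4·(-0.791119)≈-2.212798; next y=4/5·(-2.738615)+1/2·(-2.212798)≈-3.297291
n=10: y≈-3.297291, sp=-3, e=sp−y≈0.297291; I≈-1.194957, D=e−e_prev≈0.558676; u=2·0.297291+1·(-1.194957)+1/4·0.558676≈-0.460706; next y=4/5·(-3.297291)+1/2·(-0.460706)≈-2.868186
n=11: y≈-2.868186, sp=-3, e=sp−y≈-0.131814; I≈-1.326771, D=e−e_prev≈-0.429105; u=2·(-0.131814)+1·(-1.326771)+1/4·(-0.429105)≈-1.697676; next y=4/5·(-2.868186)+1/2·(-1.697676)≈-3.143386
n=12: y≈-3.143386, sp=-3, e=sp−y≈0.143386; I≈-1.183385, D=e−e_prev≈0.275201; u=2·0.143386+1·(-1.183385)+1/4·0.275201≈-0.827811; next y=4/5·(-3.143386)+1/2·(-0.827811)≈-2.928615
n=13: y≈-2.928615, sp=-3, e=sp−y≈-0.071385; I≈-1.254770, D=e−e_prev≈-0.214772; u=2·(-0.071385)+1·(-1.254770)+1/4·(-0.214772)≈-1.451233; next y=4/5·(-2.928615)+1/2·(-1.451233)≈-3.068508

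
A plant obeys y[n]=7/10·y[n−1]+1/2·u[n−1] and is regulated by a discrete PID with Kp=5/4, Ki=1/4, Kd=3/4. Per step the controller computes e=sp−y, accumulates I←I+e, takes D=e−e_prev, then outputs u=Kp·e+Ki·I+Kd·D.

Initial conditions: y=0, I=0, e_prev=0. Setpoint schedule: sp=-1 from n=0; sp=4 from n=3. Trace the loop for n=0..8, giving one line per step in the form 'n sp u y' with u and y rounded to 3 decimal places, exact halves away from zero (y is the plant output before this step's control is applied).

0 -1 -2.250 0.000
1 -1 0.781 -1.125
2 -1 -1.670 -0.397
3 4 11.586 -1.113
4 4 -5.208 5.014
5 4 8.377 0.906
6 4 -2.743 4.823
7 4 6.330 2.004
8 4 -1.053 4.568

(exact arithmetic carried between steps; '≈' marks a value shown rounded to 6 d.p. or computed from one; I and e_prev carry over from the previous line; the table rounds u and y to 3 d.p., halves away from zero)
n=0: y=0, sp=-1, e=sp−y=-1; I=-1, D=e−e_prev=-1; u=5/4·(-1)+1/4·(-1)+3/4·(-1)=-2.25; next y=7/10·0+1/2·(-2.25)=-1.125
n=1: y=-1.125, sp=-1, e=sp−y=0.125; I=-0.875, D=e−e_prev=1.125; u=5/4·0.125+1/4·(-0.875)+3/4·1.125=0.78125; next y=7/10·(-1.125)+1/2·0.78125=-0.396875
n=2: y=-0.396875, sp=-1, e=sp−y=-0.603125; I=-1.478125, D=e−e_prev=-0.728125; u=5/4·(-0.603125)+1/4·(-1.478125)+3/4·(-0.728125)≈-1.669531; next y=7/10·(-0.396875)+1/2·(-1.669531)≈-1.112578
n=3: y≈-1.112578, sp=4, e=sp−y≈5.112578; I≈3.634453, D=e−e_prev≈5.715703; u=5/4·5.112578+1/4·3.634453+3/4·5.715703≈11.586113; next y=7/10·(-1.112578)+1/2·11.586113≈5.014252
n=4: y≈5.014252, sp=4, e=sp−y≈-1.014252; I≈2.620201, D=e−e_prev≈-6.126830; u=5/4·(-1.014252)+1/4·2.620201+3/4·(-6.126830)≈-5.207887; next y=7/10·5.014252+1/2·(-5.207887)≈0.906033
n=5: y≈0.906033, sp=4, e=sp−y≈3.093967; I≈5.714168, D=e−e_prev≈4.108219; u=5/4·3.093967+1/4·5.714168+3/4·4.108219≈8.377166; next y=7/10·0.906033+1/2·8.377166≈4.822806
n=6: y≈4.822806, sp=4, e=sp−y≈-0.822806; I≈4.891363, D=e−e_prev≈-3.916773; u=5/4·(-0.822806)+1/4·4.891363+3/4·(-3.916773)≈-2.743246; next y=7/10·4.822806+1/2·(-2.743246)≈2.004341
n=7: y≈2.004341, sp=4, e=sp−y≈1.995659; I≈6.887022, D=e−e_prev≈2.818465; u=5/4·1.995659+1/4·6.887022+3/4·2.818465≈6.330178; next y=7/10·2.004341+1/2·6.330178≈4.568128
n=8: y≈4.568128, sp=4, e=sp−y≈-0.568128; I≈6.318894, D=e−e_prev≈-2.563787; u=5/4·(-0.568128)+1/4·6.318894+3/4·(-2.563787)≈-1.053276; next y=7/10·4.568128+1/2·(-1.053276)≈2.671051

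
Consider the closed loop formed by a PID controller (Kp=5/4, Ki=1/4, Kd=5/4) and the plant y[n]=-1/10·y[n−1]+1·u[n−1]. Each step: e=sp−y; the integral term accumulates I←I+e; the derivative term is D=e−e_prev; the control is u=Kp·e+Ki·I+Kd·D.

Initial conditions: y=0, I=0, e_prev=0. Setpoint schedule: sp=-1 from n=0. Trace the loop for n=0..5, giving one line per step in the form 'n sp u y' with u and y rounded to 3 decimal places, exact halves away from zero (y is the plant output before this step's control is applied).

(exact arithmetic carried between steps; '≈' marks a value shown rounded to 6 d.p. or computed from one; I and e_prev carry over from the previous line; the table rounds u and y to 3 d.p., halves away from zero)
n=0: y=0, sp=-1, e=sp−y=-1; I=-1, D=e−e_prev=-1; u=5/4·(-1)+1/4·(-1)+5/4·(-1)=-2.75; next y=-1/10·0+1·(-2.75)=-2.75
n=1: y=-2.75, sp=-1, e=sp−y=1.75; I=0.75, D=e−e_prev=2.75; u=5/4·1.75+1/4·0.75+5/4·2.75=5.8125; next y=-1/10·(-2.75)+1·5.8125=6.0875
n=2: y=6.0875, sp=-1, e=sp−y=-7.0875; I=-6.3375, D=e−e_prev=-8.8375; u=5/4·(-7.0875)+1/4·(-6.3375)+5/4·(-8.8375)=-21.490625; next y=-1/10·6.0875+1·(-21.490625)=-22.099375
n=3: y=-22.099375, sp=-1, e=sp−y=21.099375; I=14.761875, D=e−e_prev=28.186875; u=5/4·21.099375+1/4·14.761875+5/4·28.186875≈65.298281; next y=-1/10·(-22.099375)+1·65.298281≈67.508219
n=4: y≈67.508219, sp=-1, e=sp−y≈-68.508219; I≈-53.746344, D=e−e_prev≈-89.607594; u=5/4·(-68.508219)+1/4·(-53.746344)+5/4·(-89.607594)≈-211.081352; next y=-1/10·67.508219+1·(-211.081352)≈-217.832173
n=5: y≈-217.832173, sp=-1, e=sp−y≈216.832173; I≈163.085830, D=e−e_prev≈285.340392; u=5/4·216.832173+1/4·163.085830+5/4·285.340392≈668.487164; next y=-1/10·(-217.832173)+1·668.487164≈690.270382

0 -1 -2.750 0.000
1 -1 5.813 -2.750
2 -1 -21.491 6.088
3 -1 65.298 -22.099
4 -1 -211.081 67.508
5 -1 668.487 -217.832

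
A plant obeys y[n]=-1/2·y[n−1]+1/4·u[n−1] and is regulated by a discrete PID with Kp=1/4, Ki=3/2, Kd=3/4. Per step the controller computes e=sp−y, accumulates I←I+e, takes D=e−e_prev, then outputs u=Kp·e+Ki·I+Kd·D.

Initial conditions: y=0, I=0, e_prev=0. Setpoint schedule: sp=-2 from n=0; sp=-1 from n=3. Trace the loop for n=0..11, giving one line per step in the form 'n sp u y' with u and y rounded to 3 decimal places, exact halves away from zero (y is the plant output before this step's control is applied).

0 -2 -5.000 0.000
1 -2 -3.375 -1.250
2 -2 -8.016 -0.219
3 -1 -3.225 -1.895
4 -1 -8.979 0.141
5 -1 -3.023 -2.315
6 -1 -9.685 0.402
7 -1 -2.190 -2.622
8 -1 -10.489 0.764
9 -1 -1.176 -3.004
10 -1 -11.526 1.208
11 -1 0.055 -3.486

(exact arithmetic carried between steps; '≈' marks a value shown rounded to 6 d.p. or computed from one; I and e_prev carry over from the previous line; the table rounds u and y to 3 d.p., halves away from zero)
n=0: y=0, sp=-2, e=sp−y=-2; I=-2, D=e−e_prev=-2; u=1/4·(-2)+3/2·(-2)+3/4·(-2)=-5; next y=-1/2·0+1/4·(-5)=-1.25
n=1: y=-1.25, sp=-2, e=sp−y=-0.75; I=-2.75, D=e−e_prev=1.25; u=1/4·(-0.75)+3/2·(-2.75)+3/4·1.25=-3.375; next y=-1/2·(-1.25)+1/4·(-3.375)=-0.21875
n=2: y=-0.21875, sp=-2, e=sp−y=-1.78125; I=-4.53125, D=e−e_prev=-1.03125; u=1/4·(-1.78125)+3/2·(-4.53125)+3/4·(-1.03125)=-8.015625; next y=-1/2·(-0.21875)+1/4·(-8.015625)≈-1.894531
n=3: y≈-1.894531, sp=-1, e=sp−y≈0.894531; I≈-3.636719, D=e−e_prev≈2.675781; u=1/4·0.894531+3/2·(-3.636719)+3/4·2.675781≈-3.224609; next y=-1/2·(-1.894531)+1/4·(-3.224609)≈0.141113
n=4: y≈0.141113, sp=-1, e=sp−y≈-1.141113; I≈-4.777832, D=e−e_prev≈-2.035645; u=1/4·(-1.141113)+3/2·(-4.777832)+3/4·(-2.035645)≈-8.978760; next y=-1/2·0.141113+1/4·(-8.978760)≈-2.315247
n=5: y≈-2.315247, sp=-1, e=sp−y≈1.315247; I≈-3.462585, D=e−e_prev≈2.456360; u=1/4·1.315247+3/2·(-3.462585)+3/4·2.456360≈-3.022797; next y=-1/2·(-2.315247)+1/4·(-3.022797)≈0.401924
n=6: y≈0.401924, sp=-1, e=sp−y≈-1.401924; I≈-4.864510, D=e−e_prev≈-2.717171; u=1/4·(-1.401924)+3/2·(-4.864510)+3/4·(-2.717171)≈-9.685123; next y=-1/2·0.401924+1/4·(-9.685123)≈-2.622243
n=7: y≈-2.622243, sp=-1, e=sp−y≈1.622243; I≈-3.242267, D=e−e_prev≈3.024167; u=1/4·1.622243+3/2·(-3.242267)+3/4·3.024167≈-2.189714; next y=-1/2·(-2.622243)+1/4·(-2.189714)≈0.763693
n=8: y≈0.763693, sp=-1, e=sp−y≈-1.763693; I≈-5.005960, D=e−e_prev≈-3.385936; u=1/4·(-1.763693)+3/2·(-5.005960)+3/4·(-3.385936)≈-10.489315; next y=-1/2·0.763693+1/4·(-10.489315)≈-3.004175
n=9: y≈-3.004175, sp=-1, e=sp−y≈2.004175; I≈-3.001784, D=e−e_prev≈3.767868; u=1/4·2.004175+3/2·(-3.001784)+3/4·3.767868≈-1.175732; next y=-1/2·(-3.004175)+1/4·(-1.175732)≈1.208155
n=10: y≈1.208155, sp=-1, e=sp−y≈-2.208155; I≈-5.209939, D=e−e_prev≈-4.212330; u=1/4·(-2.208155)+3/2·(-5.209939)+3/4·(-4.212330)≈-11.526195; next y=-1/2·1.208155+1/4·(-11.526195)≈-3.485626
n=11: y≈-3.485626, sp=-1, e=sp−y≈2.485626; I≈-2.724313, D=e−e_prev≈4.693781; u=1/4·2.485626+3/2·(-2.724313)+3/4·4.693781≈0.055272; next y=-1/2·(-3.485626)+1/4·0.055272≈1.756631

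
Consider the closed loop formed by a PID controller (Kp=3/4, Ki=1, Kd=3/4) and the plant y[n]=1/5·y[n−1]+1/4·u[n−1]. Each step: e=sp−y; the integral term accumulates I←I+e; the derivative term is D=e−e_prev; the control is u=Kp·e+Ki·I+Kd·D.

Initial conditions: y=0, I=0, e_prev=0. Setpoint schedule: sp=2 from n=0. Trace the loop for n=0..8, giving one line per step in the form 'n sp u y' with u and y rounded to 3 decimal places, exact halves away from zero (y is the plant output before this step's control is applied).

(exact arithmetic carried between steps; '≈' marks a value shown rounded to 6 d.p. or computed from one; I and e_prev carry over from the previous line; the table rounds u and y to 3 d.p., halves away from zero)
n=0: y=0, sp=2, e=sp−y=2; I=2, D=e−e_prev=2; u=3/4·2+1·2+3/4·2=5; next y=1/5·0+1/4·5=1.25
n=1: y=1.25, sp=2, e=sp−y=0.75; I=2.75, D=e−e_prev=-1.25; u=3/4·0.75+1·2.75+3/4·(-1.25)=2.375; next y=1/5·1.25+1/4·2.375=0.84375
n=2: y=0.84375, sp=2, e=sp−y=1.15625; I=3.90625, D=e−e_prev=0.40625; u=3/4·1.15625+1·3.90625+3/4·0.40625=5.078125; next y=1/5·0.84375+1/4·5.078125≈1.438281
n=3: y≈1.438281, sp=2, e=sp−y≈0.561719; I≈4.467969, D=e−e_prev≈-0.594531; u=3/4·0.561719+1·4.467969+3/4·(-0.594531)≈4.443359; next y=1/5·1.438281+1/4·4.443359≈1.398496
n=4: y≈1.398496, sp=2, e=sp−y≈0.601504; I≈5.069473, D=e−e_prev≈0.039785; u=3/4·0.601504+1·5.069473+3/4·0.039785≈5.550439; next y=1/5·1.398496+1/4·5.550439≈1.667309
n=5: y≈1.667309, sp=2, e=sp−y≈0.332691; I≈5.402164, D=e−e_prev≈-0.268813; u=3/4·0.332691+1·5.402164+3/4·(-0.268813)≈5.450072; next y=1/5·1.667309+1/4·5.450072≈1.695980
n=6: y≈1.695980, sp=2, e=sp−y≈0.304020; I≈5.706184, D=e−e_prev≈-0.028671; u=3/4·0.304020+1·5.706184+3/4·(-0.028671)≈5.912696; next y=1/5·1.695980+1/4·5.912696≈1.817370
n=7: y≈1.817370, sp=2, e=sp−y≈0.182630; I≈5.888814, D=e−e_prev≈-0.121390; u=3/4·0.182630+1·5.888814+3/4·(-0.121390)≈5.934744; next y=1/5·1.817370+1/4·5.934744≈1.847160
n=8: y≈1.847160, sp=2, e=sp−y≈0.152840; I≈6.041654, D=e−e_prev≈-0.029790; u=3/4·0.152840+1·6.041654+3/4·(-0.029790)≈6.133941; next y=1/5·1.847160+1/4·6.133941≈1.902917

0 2 5.000 0.000
1 2 2.375 1.250
2 2 5.078 0.844
3 2 4.443 1.438
4 2 5.550 1.398
5 2 5.450 1.667
6 2 5.913 1.696
7 2 5.935 1.817
8 2 6.134 1.847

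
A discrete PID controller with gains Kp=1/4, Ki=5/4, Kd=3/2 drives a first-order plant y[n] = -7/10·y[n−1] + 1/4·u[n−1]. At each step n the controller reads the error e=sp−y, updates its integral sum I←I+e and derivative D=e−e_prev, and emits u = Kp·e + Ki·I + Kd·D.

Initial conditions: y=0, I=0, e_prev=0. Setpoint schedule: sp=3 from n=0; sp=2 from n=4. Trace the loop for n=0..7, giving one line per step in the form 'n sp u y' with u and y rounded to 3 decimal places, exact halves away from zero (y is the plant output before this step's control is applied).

0 3 9.000 0.000
1 3 1.500 2.250
2 3 16.163 -1.200
3 3 -2.004 4.881
4 2 28.160 -3.918
5 2 -17.240 9.782
6 2 56.402 -11.158
7 2 -57.766 21.911

(exact arithmetic carried between steps; '≈' marks a value shown rounded to 6 d.p. or computed from one; I and e_prev carry over from the previous line; the table rounds u and y to 3 d.p., halves away from zero)
n=0: y=0, sp=3, e=sp−y=3; I=3, D=e−e_prev=3; u=1/4·3+5/4·3+3/2·3=9; next y=-7/10·0+1/4·9=2.25
n=1: y=2.25, sp=3, e=sp−y=0.75; I=3.75, D=e−e_prev=-2.25; u=1/4·0.75+5/4·3.75+3/2·(-2.25)=1.5; next y=-7/10·2.25+1/4·1.5=-1.2
n=2: y=-1.2, sp=3, e=sp−y=4.2; I=7.95, D=e−e_prev=3.45; u=1/4·4.2+5/4·7.95+3/2·3.45=16.1625; next y=-7/10·(-1.2)+1/4·16.1625=4.880625
n=3: y=4.880625, sp=3, e=sp−y=-1.880625; I=6.069375, D=e−e_prev=-6.080625; u=1/4·(-1.880625)+5/4·6.069375+3/2·(-6.080625)=-2.004375; next y=-7/10·4.880625+1/4·(-2.004375)≈-3.917531
n=4: y≈-3.917531, sp=2, e=sp−y≈5.917531; I≈11.986906, D=e−e_prev≈7.798156; u=1/4·5.917531+5/4·11.986906+3/2·7.798156≈28.16025; next y=-7/10·(-3.917531)+1/4·28.16025≈9.782334
n=5: y≈9.782334, sp=2, e=sp−y≈-7.782334; I≈4.204572, D=e−e_prev≈-13.699866; u=1/4·(-7.782334)+5/4·4.204572+3/2·(-13.699866)≈-17.239667; next y=-7/10·9.782334+1/4·(-17.239667)≈-11.157551
n=6: y≈-11.157551, sp=2, e=sp−y≈13.157551; I≈17.362123, D=e−e_prev≈20.939885; u=1/4·13.157551+5/4·17.362123+3/2·20.939885≈56.401869; next y=-7/10·(-11.157551)+1/4·56.401869≈21.910753
n=7: y≈21.910753, sp=2, e=sp−y≈-19.910753; I≈-2.548630, D=e−e_prev≈-33.068304; u=1/4·(-19.910753)+5/4·(-2.548630)+3/2·(-33.068304)≈-57.765931; next y=-7/10·21.910753+1/4·(-57.765931)≈-29.779010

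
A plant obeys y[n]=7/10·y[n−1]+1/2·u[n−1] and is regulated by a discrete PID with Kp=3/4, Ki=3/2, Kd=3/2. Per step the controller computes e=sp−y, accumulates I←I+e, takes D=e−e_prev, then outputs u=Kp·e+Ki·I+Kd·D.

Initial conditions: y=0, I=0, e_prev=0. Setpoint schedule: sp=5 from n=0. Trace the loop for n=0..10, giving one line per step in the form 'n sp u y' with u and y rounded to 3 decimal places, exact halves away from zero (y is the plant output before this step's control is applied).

(exact arithmetic carried between steps; '≈' marks a value shown rounded to 6 d.p. or computed from one; I and e_prev carry over from the previous line; the table rounds u and y to 3 d.p., halves away from zero)
n=0: y=0, sp=5, e=sp−y=5; I=5, D=e−e_prev=5; u=3/4·5+3/2·5+3/2·5=18.75; next y=7/10·0+1/2·18.75=9.375
n=1: y=9.375, sp=5, e=sp−y=-4.375; I=0.625, D=e−e_prev=-9.375; u=3/4·(-4.375)+3/2·0.625+3/2·(-9.375)=-16.40625; next y=7/10·9.375+1/2·(-16.40625)=-1.640625
n=2: y=-1.640625, sp=5, e=sp−y=6.640625; I=7.265625, D=e−e_prev=11.015625; u=3/4·6.640625+3/2·7.265625+3/2·11.015625≈32.402344; next y=7/10·(-1.640625)+1/2·32.402344≈15.052734
n=3: y≈15.052734, sp=5, e=sp−y≈-10.052734; I≈-2.787109, D=e−e_prev≈-16.693359; u=3/4·(-10.052734)+3/2·(-2.787109)+3/2·(-16.693359)≈-36.760254; next y=7/10·15.052734+1/2·(-36.760254)≈-7.843213
n=4: y≈-7.843213, sp=5, e=sp−y≈12.843213; I≈10.056104, D=e−e_prev≈22.895947; u=3/4·12.843213+3/2·10.056104+3/2·22.895947≈59.060486; next y=7/10·(-7.843213)+1/2·59.060486≈24.039994
n=5: y≈24.039994, sp=5, e=sp−y≈-19.039994; I≈-8.983890, D=e−e_prev≈-31.883207; u=3/4·(-19.039994)+3/2·(-8.983890)+3/2·(-31.883207)≈-75.580641; next y=7/10·24.039994+1/2·(-75.580641)≈-20.962325
n=6: y≈-20.962325, sp=5, e=sp−y≈25.962325; I≈16.978434, D=e−e_prev≈45.002319; u=3/4·25.962325+3/2·16.978434+3/2·45.002319≈112.442873; next y=7/10·(-20.962325)+1/2·112.442873≈41.547809
n=7: y≈41.547809, sp=5, e=sp−y≈-36.547809; I≈-19.569375, D=e−e_prev≈-62.510134; u=3/4·(-36.547809)+3/2·(-19.569375)+3/2·(-62.510134)≈-150.530121; next y=7/10·41.547809+1/2·(-150.530121)≈-46.181594
n=8: y≈-46.181594, sp=5, e=sp−y≈51.181594; I≈31.612219, D=e−e_prev≈87.729403; u=3/4·51.181594+3/2·31.612219+3/2·87.729403≈217.398628; next y=7/10·(-46.181594)+1/2·217.398628≈76.372199
n=9: y≈76.372199, sp=5, e=sp−y≈-71.372199; I≈-39.759980, D=e−e_prev≈-122.553792; u=3/4·(-71.372199)+3/2·(-39.759980)+3/2·(-122.553792)≈-296.999807; next y=7/10·76.372199+1/2·(-296.999807)≈-95.039364
n=10: y≈-95.039364, sp=5, e=sp−y≈100.039364; I≈60.279385, D=e−e_prev≈171.411563; u=3/4·100.039364+3/2·60.279385+3/2·171.411563≈422.565945; next y=7/10·(-95.039364)+1/2·422.565945≈144.755417

0 5 18.750 0.000
1 5 -16.406 9.375
2 5 32.402 -1.641
3 5 -36.760 15.053
4 5 59.060 -7.843
5 5 -75.581 24.040
6 5 112.443 -20.962
7 5 -150.530 41.548
8 5 217.399 -46.182
9 5 -297.000 76.372
10 5 422.566 -95.039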